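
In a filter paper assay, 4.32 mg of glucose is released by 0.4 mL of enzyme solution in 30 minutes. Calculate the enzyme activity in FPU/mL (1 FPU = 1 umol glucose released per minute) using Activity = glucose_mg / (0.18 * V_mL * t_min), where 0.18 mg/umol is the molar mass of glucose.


Activity = glucose_mg / (0.18 mg/umol * V_mL * t_min)
= 4.32 / (0.18 * 0.4 * 30)
= 2.0000 FPU/mL

2.0000 FPU/mL


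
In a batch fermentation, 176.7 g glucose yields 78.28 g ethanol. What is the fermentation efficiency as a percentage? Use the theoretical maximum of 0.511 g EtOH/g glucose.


Fermentation efficiency = (actual / (0.511 * glucose)) * 100
= (78.28 / (0.511 * 176.7)) * 100
= 86.6949%

86.6949%


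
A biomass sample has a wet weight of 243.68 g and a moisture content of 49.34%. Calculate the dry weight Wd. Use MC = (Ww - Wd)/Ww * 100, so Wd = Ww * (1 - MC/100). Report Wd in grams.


Wd = Ww * (1 - MC/100)
= 243.68 * (1 - 49.34/100)
= 123.4483 g

123.4483 g


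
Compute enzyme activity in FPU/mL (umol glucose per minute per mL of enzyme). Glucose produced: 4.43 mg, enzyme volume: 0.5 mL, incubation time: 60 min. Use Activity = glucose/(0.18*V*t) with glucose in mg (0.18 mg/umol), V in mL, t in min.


Activity = glucose_mg / (0.18 mg/umol * V_mL * t_min)
= 4.43 / (0.18 * 0.5 * 60)
= 0.8204 FPU/mL

0.8204 FPU/mL


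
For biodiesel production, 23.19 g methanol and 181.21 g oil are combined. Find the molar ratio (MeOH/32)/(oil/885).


Molar ratio = n_MeOH / n_oil = (MeOH/32) / (oil/885) = (MeOH * 885) / (32 * oil)
= (23.19 * 885) / (32 * 181.21)
= 3.5393

3.5393


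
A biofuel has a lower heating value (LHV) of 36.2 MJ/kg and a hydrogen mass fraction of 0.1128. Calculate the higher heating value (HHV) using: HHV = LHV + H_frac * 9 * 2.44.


HHV = LHV + H_frac * 9 * 2.44
= 36.2 + 0.1128 * 9 * 2.44
= 38.6771 MJ/kg

38.6771 MJ/kg


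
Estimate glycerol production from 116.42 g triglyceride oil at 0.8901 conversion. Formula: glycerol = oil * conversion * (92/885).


glycerol = oil * conv * (92/885)
= 116.42 * 0.8901 * 92 / 885
= 10.7724 g

10.7724 g


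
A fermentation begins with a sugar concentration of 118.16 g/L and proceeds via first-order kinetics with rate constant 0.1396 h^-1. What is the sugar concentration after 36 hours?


S = S0 * exp(-k * t)
S = 118.16 * exp(-0.1396 * 36)
S = 0.7760 g/L

0.7760 g/L


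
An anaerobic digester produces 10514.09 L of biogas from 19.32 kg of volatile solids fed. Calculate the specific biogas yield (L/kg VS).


Y = V / VS
= 10514.09 / 19.32
= 544.2076 L/kg VS

544.2076 L/kg VS


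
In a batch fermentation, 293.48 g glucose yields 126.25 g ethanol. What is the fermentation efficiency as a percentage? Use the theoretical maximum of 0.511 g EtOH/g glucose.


Fermentation efficiency = (actual / (0.511 * glucose)) * 100
= (126.25 / (0.511 * 293.48)) * 100
= 84.1845%

84.1845%


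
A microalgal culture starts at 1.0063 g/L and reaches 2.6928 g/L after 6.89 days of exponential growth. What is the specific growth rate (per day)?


mu = ln(X2/X1) / dt
= ln(2.6928/1.0063) / 6.89
= 0.1429 per day

0.1429 per day


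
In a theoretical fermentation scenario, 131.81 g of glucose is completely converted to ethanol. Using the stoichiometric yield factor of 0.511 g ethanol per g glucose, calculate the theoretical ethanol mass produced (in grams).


Theoretical ethanol yield: m_EtOH = 0.511 * m_glucose
m_EtOH = 0.511 * 131.81 = 67.3549 g

67.3549 g


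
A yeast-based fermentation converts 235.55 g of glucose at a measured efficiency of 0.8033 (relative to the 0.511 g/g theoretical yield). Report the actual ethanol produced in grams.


Actual ethanol: m = 0.511 * 235.55 * 0.8033
m = 96.6900 g

96.6900 g


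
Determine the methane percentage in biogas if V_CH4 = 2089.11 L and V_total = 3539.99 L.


CH4% = V_CH4 / V_total * 100
= 2089.11 / 3539.99 * 100
= 59.0146%

59.0146%


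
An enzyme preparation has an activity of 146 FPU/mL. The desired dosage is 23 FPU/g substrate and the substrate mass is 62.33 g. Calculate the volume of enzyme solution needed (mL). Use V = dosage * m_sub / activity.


V = dosage * m_sub / activity
V = 23 * 62.33 / 146
V = 9.8191 mL

9.8191 mL


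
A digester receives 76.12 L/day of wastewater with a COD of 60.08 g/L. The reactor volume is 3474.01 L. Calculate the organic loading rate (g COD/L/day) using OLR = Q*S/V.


OLR = Q * S / V
= 76.12 * 60.08 / 3474.01
= 1.3164 g/L/day

1.3164 g/L/day


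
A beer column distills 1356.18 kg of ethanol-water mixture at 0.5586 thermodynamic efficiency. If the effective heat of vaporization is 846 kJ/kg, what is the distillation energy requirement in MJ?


E = m * 846 / (eta * 1000)
= 1356.18 * 846 / (0.5586 * 1000)
= 2053.9353 MJ

2053.9353 MJ


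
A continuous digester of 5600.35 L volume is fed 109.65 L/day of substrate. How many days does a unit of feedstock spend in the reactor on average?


HRT = V / Q
= 5600.35 / 109.65
= 51.0748 days

51.0748 days


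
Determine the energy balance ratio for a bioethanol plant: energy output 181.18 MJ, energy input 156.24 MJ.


EROI = E_out / E_in
= 181.18 / 156.24
= 1.1596

1.1596


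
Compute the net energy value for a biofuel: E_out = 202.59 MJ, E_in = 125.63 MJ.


NEV = E_out - E_in
= 202.59 - 125.63
= 76.9600 MJ

76.9600 MJ


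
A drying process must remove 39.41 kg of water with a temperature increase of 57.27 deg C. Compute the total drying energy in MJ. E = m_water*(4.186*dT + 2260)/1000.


E = m_water * (4.186 * dT + 2260) / 1000
= 39.41 * (4.186 * 57.27 + 2260) / 1000
= 98.5144 MJ

98.5144 MJ


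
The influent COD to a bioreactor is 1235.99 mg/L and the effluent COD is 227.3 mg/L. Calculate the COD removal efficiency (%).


eta = (COD_in - COD_out) / COD_in * 100
= (1235.99 - 227.3) / 1235.99 * 100
= 81.6099%

81.6099%


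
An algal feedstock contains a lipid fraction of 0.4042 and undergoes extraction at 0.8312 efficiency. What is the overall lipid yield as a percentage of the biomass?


Y = lipid_content * extraction_eff * 100
= 0.4042 * 0.8312 * 100
= 33.5971%

33.5971%


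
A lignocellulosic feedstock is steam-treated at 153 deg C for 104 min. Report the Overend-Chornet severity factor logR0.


logR0 = log10(t * exp((T - 100) / 14.75))
= log10(104 * exp((153 - 100) / 14.75))
= 3.5775

3.5775


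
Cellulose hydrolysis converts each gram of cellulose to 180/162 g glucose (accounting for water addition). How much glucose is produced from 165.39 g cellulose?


glucose = cellulose * 180/162
= 165.39 * 180/162
= 183.7667 g

183.7667 g


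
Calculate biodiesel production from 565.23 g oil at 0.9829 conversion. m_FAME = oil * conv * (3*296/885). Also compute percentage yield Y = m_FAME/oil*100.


m_FAME = oil * conv * (3 * 296 / 885) = oil * conv * (888/885)
= 565.23 * 0.9829 * 888 / 885
= 557.4478 g
Y = m_FAME / oil * 100 = conv * (888/885) * 100
= 0.9829 * 888 / 885 * 100
= 98.62%

557.4478 g FAME; Y = 98.62%


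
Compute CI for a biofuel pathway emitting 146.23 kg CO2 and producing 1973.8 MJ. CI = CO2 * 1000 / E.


CI = CO2 * 1000 / E
= 146.23 * 1000 / 1973.8
= 74.0855 g CO2/MJ

74.0855 g CO2/MJ


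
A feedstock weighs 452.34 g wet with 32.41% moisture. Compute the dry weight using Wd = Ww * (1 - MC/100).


Wd = Ww * (1 - MC/100)
= 452.34 * (1 - 32.41/100)
= 305.7366 g

305.7366 g


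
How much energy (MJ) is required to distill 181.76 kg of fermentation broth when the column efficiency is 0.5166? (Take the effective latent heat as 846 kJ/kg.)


E = m * 846 / (eta * 1000)
= 181.76 * 846 / (0.5166 * 1000)
= 297.6557 MJ

297.6557 MJ


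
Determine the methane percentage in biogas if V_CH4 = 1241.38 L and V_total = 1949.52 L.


CH4% = V_CH4 / V_total * 100
= 1241.38 / 1949.52 * 100
= 63.6762%

63.6762%


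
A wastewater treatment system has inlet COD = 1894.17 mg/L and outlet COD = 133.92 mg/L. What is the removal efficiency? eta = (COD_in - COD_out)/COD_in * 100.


eta = (COD_in - COD_out) / COD_in * 100
= (1894.17 - 133.92) / 1894.17 * 100
= 92.9299%

92.9299%


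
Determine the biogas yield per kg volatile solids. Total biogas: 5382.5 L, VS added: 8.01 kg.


Y = V / VS
= 5382.5 / 8.01
= 671.9725 L/kg VS

671.9725 L/kg VS


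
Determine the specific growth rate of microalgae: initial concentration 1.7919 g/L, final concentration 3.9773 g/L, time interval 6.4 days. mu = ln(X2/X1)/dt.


mu = ln(X2/X1) / dt
= ln(3.9773/1.7919) / 6.4
= 0.1246 per day

0.1246 per day


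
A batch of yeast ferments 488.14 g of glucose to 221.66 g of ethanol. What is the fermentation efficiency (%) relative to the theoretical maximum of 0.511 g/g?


Fermentation efficiency = (actual / (0.511 * glucose)) * 100
= (221.66 / (0.511 * 488.14)) * 100
= 88.8632%

88.8632%


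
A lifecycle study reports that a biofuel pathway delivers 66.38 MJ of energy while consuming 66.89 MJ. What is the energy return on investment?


EROI = E_out / E_in
= 66.38 / 66.89
= 0.9924

0.9924


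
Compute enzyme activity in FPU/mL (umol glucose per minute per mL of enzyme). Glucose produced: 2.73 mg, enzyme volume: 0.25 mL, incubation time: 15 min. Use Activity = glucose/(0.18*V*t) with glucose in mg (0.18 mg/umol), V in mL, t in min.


Activity = glucose_mg / (0.18 mg/umol * V_mL * t_min)
= 2.73 / (0.18 * 0.25 * 15)
= 4.0444 FPU/mL

4.0444 FPU/mL


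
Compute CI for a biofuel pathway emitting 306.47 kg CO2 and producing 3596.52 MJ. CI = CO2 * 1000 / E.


CI = CO2 * 1000 / E
= 306.47 * 1000 / 3596.52
= 85.2129 g CO2/MJ

85.2129 g CO2/MJ


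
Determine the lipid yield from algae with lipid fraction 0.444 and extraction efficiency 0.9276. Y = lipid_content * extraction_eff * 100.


Y = lipid_content * extraction_eff * 100
= 0.444 * 0.9276 * 100
= 41.1854%

41.1854%


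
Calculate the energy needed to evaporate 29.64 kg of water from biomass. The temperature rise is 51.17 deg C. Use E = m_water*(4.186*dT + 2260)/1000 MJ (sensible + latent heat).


E = m_water * (4.186 * dT + 2260) / 1000
= 29.64 * (4.186 * 51.17 + 2260) / 1000
= 73.3352 MJ

73.3352 MJ


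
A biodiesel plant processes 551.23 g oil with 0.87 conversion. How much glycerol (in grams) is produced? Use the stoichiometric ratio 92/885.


glycerol = oil * conv * (92/885)
= 551.23 * 0.87 * 92 / 885
= 49.8536 g

49.8536 g


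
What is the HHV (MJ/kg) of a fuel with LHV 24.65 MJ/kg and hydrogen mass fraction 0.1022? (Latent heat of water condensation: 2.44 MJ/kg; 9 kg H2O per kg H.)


HHV = LHV + H_frac * 9 * 2.44
= 24.65 + 0.1022 * 9 * 2.44
= 26.8943 MJ/kg

26.8943 MJ/kg


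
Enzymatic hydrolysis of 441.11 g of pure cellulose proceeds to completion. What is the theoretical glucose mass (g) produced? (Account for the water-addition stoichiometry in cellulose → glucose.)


glucose = cellulose * 180/162
= 441.11 * 180/162
= 490.1222 g

490.1222 g


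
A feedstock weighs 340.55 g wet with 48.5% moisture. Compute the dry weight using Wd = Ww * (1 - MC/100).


Wd = Ww * (1 - MC/100)
= 340.55 * (1 - 48.5/100)
= 175.3833 g

175.3833 g


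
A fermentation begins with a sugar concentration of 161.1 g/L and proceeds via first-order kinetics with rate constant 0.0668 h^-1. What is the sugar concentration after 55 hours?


S = S0 * exp(-k * t)
S = 161.1 * exp(-0.0668 * 55)
S = 4.0879 g/L

4.0879 g/L


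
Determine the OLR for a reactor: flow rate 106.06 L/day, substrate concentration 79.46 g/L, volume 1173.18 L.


OLR = Q * S / V
= 106.06 * 79.46 / 1173.18
= 7.1835 g/L/day

7.1835 g/L/day


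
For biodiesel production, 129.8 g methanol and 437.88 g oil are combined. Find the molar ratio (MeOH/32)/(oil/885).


Molar ratio = n_MeOH / n_oil = (MeOH/32) / (oil/885) = (MeOH * 885) / (32 * oil)
= (129.8 * 885) / (32 * 437.88)
= 8.1981

8.1981


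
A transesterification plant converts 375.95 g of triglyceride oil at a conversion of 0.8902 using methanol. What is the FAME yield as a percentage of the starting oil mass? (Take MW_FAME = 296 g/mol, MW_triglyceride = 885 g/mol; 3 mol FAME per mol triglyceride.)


m_FAME = oil * conv * (3 * 296 / 885) = oil * conv * (888/885)
= 375.95 * 0.8902 * 888 / 885
= 335.8052 g
Y = m_FAME / oil * 100 = conv * (888/885) * 100
= 0.8902 * 888 / 885 * 100
= 89.32%

89.32%


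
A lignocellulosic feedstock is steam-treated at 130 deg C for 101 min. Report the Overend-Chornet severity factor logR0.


logR0 = log10(t * exp((T - 100) / 14.75))
= log10(101 * exp((130 - 100) / 14.75))
= 2.8876

2.8876


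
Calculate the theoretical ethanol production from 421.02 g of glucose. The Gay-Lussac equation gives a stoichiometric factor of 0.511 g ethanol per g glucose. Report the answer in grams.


Theoretical ethanol yield: m_EtOH = 0.511 * m_glucose
m_EtOH = 0.511 * 421.02 = 215.1412 g

215.1412 g


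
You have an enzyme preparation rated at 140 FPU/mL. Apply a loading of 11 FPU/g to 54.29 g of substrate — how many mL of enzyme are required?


V = dosage * m_sub / activity
V = 11 * 54.29 / 140
V = 4.2656 mL

4.2656 mL


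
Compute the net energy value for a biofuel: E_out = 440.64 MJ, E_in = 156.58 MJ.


NEV = E_out - E_in
= 440.64 - 156.58
= 284.0600 MJ

284.0600 MJ


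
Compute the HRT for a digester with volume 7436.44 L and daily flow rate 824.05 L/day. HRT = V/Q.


HRT = V / Q
= 7436.44 / 824.05
= 9.0243 days

9.0243 days


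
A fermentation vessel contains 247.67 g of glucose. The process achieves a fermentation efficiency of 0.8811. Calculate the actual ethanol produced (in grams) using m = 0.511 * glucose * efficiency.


Actual ethanol: m = 0.511 * 247.67 * 0.8811
m = 111.5115 g

111.5115 g


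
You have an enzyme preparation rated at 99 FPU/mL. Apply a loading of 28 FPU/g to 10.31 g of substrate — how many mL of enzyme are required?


V = dosage * m_sub / activity
V = 28 * 10.31 / 99
V = 2.9160 mL

2.9160 mL


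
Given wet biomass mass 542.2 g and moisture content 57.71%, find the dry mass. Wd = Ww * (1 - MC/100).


Wd = Ww * (1 - MC/100)
= 542.2 * (1 - 57.71/100)
= 229.2964 g

229.2964 g


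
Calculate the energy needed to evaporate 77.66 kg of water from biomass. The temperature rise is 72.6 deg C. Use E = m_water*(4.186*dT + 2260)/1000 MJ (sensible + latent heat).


E = m_water * (4.186 * dT + 2260) / 1000
= 77.66 * (4.186 * 72.6 + 2260) / 1000
= 199.1128 MJ

199.1128 MJ


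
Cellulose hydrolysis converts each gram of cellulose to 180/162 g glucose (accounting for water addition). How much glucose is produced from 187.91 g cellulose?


glucose = cellulose * 180/162
= 187.91 * 180/162
= 208.7889 g

208.7889 g


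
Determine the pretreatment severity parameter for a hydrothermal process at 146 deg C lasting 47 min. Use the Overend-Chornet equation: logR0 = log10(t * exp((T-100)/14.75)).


logR0 = log10(t * exp((T - 100) / 14.75))
= log10(47 * exp((146 - 100) / 14.75))
= 3.0265

3.0265


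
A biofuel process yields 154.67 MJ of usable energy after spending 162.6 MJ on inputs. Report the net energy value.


NEV = E_out - E_in
= 154.67 - 162.6
= -7.9300 MJ

-7.9300 MJ


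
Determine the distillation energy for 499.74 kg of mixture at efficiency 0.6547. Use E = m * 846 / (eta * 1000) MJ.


E = m * 846 / (eta * 1000)
= 499.74 * 846 / (0.6547 * 1000)
= 645.7615 MJ

645.7615 MJ


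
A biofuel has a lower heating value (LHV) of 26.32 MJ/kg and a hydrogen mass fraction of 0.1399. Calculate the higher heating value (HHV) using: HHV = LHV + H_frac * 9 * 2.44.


HHV = LHV + H_frac * 9 * 2.44
= 26.32 + 0.1399 * 9 * 2.44
= 29.3922 MJ/kg

29.3922 MJ/kg


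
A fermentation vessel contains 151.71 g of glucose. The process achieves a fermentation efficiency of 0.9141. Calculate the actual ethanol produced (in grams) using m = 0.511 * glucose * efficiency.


Actual ethanol: m = 0.511 * 151.71 * 0.9141
m = 70.8645 g

70.8645 g


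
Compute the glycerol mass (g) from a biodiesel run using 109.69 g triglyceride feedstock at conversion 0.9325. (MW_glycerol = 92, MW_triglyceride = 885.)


glycerol = oil * conv * (92/885)
= 109.69 * 0.9325 * 92 / 885
= 10.6331 g

10.6331 g


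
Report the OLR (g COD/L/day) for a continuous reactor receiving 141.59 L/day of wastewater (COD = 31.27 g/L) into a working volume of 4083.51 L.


OLR = Q * S / V
= 141.59 * 31.27 / 4083.51
= 1.0842 g/L/day

1.0842 g/L/day


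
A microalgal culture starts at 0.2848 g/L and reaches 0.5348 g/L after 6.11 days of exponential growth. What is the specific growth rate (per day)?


mu = ln(X2/X1) / dt
= ln(0.5348/0.2848) / 6.11
= 0.1031 per day

0.1031 per day


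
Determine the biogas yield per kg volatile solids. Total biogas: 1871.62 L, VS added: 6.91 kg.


Y = V / VS
= 1871.62 / 6.91
= 270.8567 L/kg VS

270.8567 L/kg VS


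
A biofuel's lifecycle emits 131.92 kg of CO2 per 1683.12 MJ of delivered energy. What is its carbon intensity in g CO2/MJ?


CI = CO2 * 1000 / E
= 131.92 * 1000 / 1683.12
= 78.3782 g CO2/MJ

78.3782 g CO2/MJ


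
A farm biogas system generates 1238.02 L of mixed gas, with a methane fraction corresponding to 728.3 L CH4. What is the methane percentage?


CH4% = V_CH4 / V_total * 100
= 728.3 / 1238.02 * 100
= 58.8278%

58.8278%


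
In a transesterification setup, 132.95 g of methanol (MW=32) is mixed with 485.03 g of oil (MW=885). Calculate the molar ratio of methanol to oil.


Molar ratio = n_MeOH / n_oil = (MeOH/32) / (oil/885) = (MeOH * 885) / (32 * oil)
= (132.95 * 885) / (32 * 485.03)
= 7.5808

7.5808


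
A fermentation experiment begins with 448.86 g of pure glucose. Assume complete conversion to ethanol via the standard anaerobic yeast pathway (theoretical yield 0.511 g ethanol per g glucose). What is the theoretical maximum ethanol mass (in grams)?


Theoretical ethanol yield: m_EtOH = 0.511 * m_glucose
m_EtOH = 0.511 * 448.86 = 229.3675 g

229.3675 g


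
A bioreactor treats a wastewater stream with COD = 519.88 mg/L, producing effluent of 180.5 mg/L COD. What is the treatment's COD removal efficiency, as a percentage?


eta = (COD_in - COD_out) / COD_in * 100
= (519.88 - 180.5) / 519.88 * 100
= 65.2804%

65.2804%


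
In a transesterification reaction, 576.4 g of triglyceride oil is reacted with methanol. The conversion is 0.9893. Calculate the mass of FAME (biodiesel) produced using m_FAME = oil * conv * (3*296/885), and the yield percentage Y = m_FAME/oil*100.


m_FAME = oil * conv * (3 * 296 / 885) = oil * conv * (888/885)
= 576.4 * 0.9893 * 888 / 885
= 572.1655 g
Y = m_FAME / oil * 100 = conv * (888/885) * 100
= 0.9893 * 888 / 885 * 100
= 99.27%

572.1655 g FAME; Y = 99.27%


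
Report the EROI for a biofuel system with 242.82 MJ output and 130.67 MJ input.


EROI = E_out / E_in
= 242.82 / 130.67
= 1.8583

1.8583


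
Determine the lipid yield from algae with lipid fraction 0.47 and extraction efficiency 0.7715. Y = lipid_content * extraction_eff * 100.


Y = lipid_content * extraction_eff * 100
= 0.47 * 0.7715 * 100
= 36.2605%

36.2605%


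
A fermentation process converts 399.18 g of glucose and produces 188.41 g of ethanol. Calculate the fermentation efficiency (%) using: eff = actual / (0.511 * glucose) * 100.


Fermentation efficiency = (actual / (0.511 * glucose)) * 100
= (188.41 / (0.511 * 399.18)) * 100
= 92.3665%

92.3665%


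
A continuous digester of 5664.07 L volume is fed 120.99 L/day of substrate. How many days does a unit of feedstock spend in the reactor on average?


HRT = V / Q
= 5664.07 / 120.99
= 46.8144 days

46.8144 days


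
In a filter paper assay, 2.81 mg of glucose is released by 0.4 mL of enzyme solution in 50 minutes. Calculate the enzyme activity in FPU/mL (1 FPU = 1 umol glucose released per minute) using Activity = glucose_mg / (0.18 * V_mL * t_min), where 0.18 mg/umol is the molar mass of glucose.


Activity = glucose_mg / (0.18 mg/umol * V_mL * t_min)
= 2.81 / (0.18 * 0.4 * 50)
= 0.7806 FPU/mL

0.7806 FPU/mL


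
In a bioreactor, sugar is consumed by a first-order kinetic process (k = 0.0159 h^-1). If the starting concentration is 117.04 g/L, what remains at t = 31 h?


S = S0 * exp(-k * t)
S = 117.04 * exp(-0.0159 * 31)
S = 71.4942 g/L

71.4942 g/L


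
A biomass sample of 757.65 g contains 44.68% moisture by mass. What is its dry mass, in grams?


Wd = Ww * (1 - MC/100)
= 757.65 * (1 - 44.68/100)
= 419.1320 g

419.1320 g


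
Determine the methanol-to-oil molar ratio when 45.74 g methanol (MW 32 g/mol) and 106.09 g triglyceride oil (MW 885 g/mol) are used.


Molar ratio = n_MeOH / n_oil = (MeOH/32) / (oil/885) = (MeOH * 885) / (32 * oil)
= (45.74 * 885) / (32 * 106.09)
= 11.9238

11.9238


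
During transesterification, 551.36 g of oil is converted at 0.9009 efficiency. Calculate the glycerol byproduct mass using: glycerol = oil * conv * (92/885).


glycerol = oil * conv * (92/885)
= 551.36 * 0.9009 * 92 / 885
= 51.6365 g

51.6365 g


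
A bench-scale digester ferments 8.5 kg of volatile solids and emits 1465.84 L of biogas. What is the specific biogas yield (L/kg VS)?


Y = V / VS
= 1465.84 / 8.5
= 172.4518 L/kg VS

172.4518 L/kg VS


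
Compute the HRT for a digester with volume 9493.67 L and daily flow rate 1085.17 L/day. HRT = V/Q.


HRT = V / Q
= 9493.67 / 1085.17
= 8.7486 days

8.7486 days


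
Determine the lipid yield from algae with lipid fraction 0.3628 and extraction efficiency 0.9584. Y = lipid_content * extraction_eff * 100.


Y = lipid_content * extraction_eff * 100
= 0.3628 * 0.9584 * 100
= 34.7708%

34.7708%


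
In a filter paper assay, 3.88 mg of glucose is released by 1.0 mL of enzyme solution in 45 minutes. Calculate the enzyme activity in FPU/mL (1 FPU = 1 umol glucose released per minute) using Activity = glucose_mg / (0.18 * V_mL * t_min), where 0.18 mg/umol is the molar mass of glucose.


Activity = glucose_mg / (0.18 mg/umol * V_mL * t_min)
= 3.88 / (0.18 * 1.0 * 45)
= 0.4790 FPU/mL

0.4790 FPU/mL


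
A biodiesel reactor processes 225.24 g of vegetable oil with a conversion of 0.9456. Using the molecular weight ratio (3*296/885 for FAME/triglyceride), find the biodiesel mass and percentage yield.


m_FAME = oil * conv * (3 * 296 / 885) = oil * conv * (888/885)
= 225.24 * 0.9456 * 888 / 885
= 213.7089 g
Y = m_FAME / oil * 100 = conv * (888/885) * 100
= 0.9456 * 888 / 885 * 100
= 94.88%

213.7089 g FAME; Y = 94.88%


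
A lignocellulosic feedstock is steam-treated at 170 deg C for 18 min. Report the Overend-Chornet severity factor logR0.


logR0 = log10(t * exp((T - 100) / 14.75))
= log10(18 * exp((170 - 100) / 14.75))
= 3.3163

3.3163


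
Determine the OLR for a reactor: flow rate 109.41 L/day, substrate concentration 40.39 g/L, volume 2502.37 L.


OLR = Q * S / V
= 109.41 * 40.39 / 2502.37
= 1.7660 g/L/day

1.7660 g/L/day


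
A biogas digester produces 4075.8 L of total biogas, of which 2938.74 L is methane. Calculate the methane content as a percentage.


CH4% = V_CH4 / V_total * 100
= 2938.74 / 4075.8 * 100
= 72.1022%

72.1022%


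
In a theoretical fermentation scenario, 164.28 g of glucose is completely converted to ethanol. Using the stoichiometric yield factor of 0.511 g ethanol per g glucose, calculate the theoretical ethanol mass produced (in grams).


Theoretical ethanol yield: m_EtOH = 0.511 * m_glucose
m_EtOH = 0.511 * 164.28 = 83.9471 g

83.9471 g


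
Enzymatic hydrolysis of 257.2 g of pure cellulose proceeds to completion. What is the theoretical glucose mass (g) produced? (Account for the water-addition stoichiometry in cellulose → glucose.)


glucose = cellulose * 180/162
= 257.2 * 180/162
= 285.7778 g

285.7778 g


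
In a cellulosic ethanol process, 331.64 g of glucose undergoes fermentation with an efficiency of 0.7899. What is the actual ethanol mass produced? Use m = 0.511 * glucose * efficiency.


Actual ethanol: m = 0.511 * 331.64 * 0.7899
m = 133.8628 g

133.8628 g


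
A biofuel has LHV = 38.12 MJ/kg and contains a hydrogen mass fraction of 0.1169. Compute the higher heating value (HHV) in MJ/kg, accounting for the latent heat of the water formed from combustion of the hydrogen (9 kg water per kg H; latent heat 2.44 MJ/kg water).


HHV = LHV + H_frac * 9 * 2.44
= 38.12 + 0.1169 * 9 * 2.44
= 40.6871 MJ/kg

40.6871 MJ/kg


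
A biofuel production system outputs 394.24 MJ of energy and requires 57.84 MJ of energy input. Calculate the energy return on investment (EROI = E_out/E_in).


EROI = E_out / E_in
= 394.24 / 57.84
= 6.8160

6.8160


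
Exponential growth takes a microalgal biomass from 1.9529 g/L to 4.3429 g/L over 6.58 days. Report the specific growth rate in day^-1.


mu = ln(X2/X1) / dt
= ln(4.3429/1.9529) / 6.58
= 0.1215 per day

0.1215 per day


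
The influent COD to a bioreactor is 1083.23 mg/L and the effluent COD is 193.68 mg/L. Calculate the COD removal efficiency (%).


eta = (COD_in - COD_out) / COD_in * 100
= (1083.23 - 193.68) / 1083.23 * 100
= 82.1201%

82.1201%


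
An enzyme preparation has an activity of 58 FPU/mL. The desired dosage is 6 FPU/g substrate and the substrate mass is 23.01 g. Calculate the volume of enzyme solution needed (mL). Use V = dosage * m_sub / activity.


V = dosage * m_sub / activity
V = 6 * 23.01 / 58
V = 2.3803 mL

2.3803 mL


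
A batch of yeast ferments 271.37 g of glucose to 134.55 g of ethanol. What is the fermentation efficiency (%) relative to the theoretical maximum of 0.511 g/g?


Fermentation efficiency = (actual / (0.511 * glucose)) * 100
= (134.55 / (0.511 * 271.37)) * 100
= 97.0289%

97.0289%


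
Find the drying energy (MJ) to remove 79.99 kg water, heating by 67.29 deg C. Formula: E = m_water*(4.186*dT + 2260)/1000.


E = m_water * (4.186 * dT + 2260) / 1000
= 79.99 * (4.186 * 67.29 + 2260) / 1000
= 203.3087 MJ

203.3087 MJ


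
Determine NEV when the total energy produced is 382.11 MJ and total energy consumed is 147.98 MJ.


NEV = E_out - E_in
= 382.11 - 147.98
= 234.1300 MJ

234.1300 MJ


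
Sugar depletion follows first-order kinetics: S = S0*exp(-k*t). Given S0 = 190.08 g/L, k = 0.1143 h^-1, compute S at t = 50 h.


S = S0 * exp(-k * t)
S = 190.08 * exp(-0.1143 * 50)
S = 0.6265 g/L

0.6265 g/L


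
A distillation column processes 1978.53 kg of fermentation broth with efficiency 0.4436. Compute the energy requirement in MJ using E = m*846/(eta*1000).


E = m * 846 / (eta * 1000)
= 1978.53 * 846 / (0.4436 * 1000)
= 3773.3011 MJ

3773.3011 MJ


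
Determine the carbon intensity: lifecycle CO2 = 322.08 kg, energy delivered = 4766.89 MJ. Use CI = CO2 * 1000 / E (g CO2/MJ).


CI = CO2 * 1000 / E
= 322.08 * 1000 / 4766.89
= 67.5661 g CO2/MJ

67.5661 g CO2/MJ


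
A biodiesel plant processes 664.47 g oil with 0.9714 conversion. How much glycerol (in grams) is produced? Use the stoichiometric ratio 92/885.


glycerol = oil * conv * (92/885)
= 664.47 * 0.9714 * 92 / 885
= 67.0993 g

67.0993 g


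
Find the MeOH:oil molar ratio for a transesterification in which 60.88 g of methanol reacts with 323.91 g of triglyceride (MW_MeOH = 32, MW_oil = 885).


Molar ratio = n_MeOH / n_oil = (MeOH/32) / (oil/885) = (MeOH * 885) / (32 * oil)
= (60.88 * 885) / (32 * 323.91)
= 5.1981

5.1981


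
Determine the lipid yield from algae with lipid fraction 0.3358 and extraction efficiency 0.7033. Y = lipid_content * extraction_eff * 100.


Y = lipid_content * extraction_eff * 100
= 0.3358 * 0.7033 * 100
= 23.6168%

23.6168%


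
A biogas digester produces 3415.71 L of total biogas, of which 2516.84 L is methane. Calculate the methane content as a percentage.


CH4% = V_CH4 / V_total * 100
= 2516.84 / 3415.71 * 100
= 73.6842%

73.6842%


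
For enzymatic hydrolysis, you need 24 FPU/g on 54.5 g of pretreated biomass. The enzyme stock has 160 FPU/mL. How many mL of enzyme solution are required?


V = dosage * m_sub / activity
V = 24 * 54.5 / 160
V = 8.1750 mL

8.1750 mL


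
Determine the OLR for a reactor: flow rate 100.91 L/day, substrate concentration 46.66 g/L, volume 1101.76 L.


OLR = Q * S / V
= 100.91 * 46.66 / 1101.76
= 4.2736 g/L/day

4.2736 g/L/day


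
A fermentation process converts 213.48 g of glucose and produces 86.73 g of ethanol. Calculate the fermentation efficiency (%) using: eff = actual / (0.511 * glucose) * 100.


Fermentation efficiency = (actual / (0.511 * glucose)) * 100
= (86.73 / (0.511 * 213.48)) * 100
= 79.5044%

79.5044%


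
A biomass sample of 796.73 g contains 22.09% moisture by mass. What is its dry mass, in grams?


Wd = Ww * (1 - MC/100)
= 796.73 * (1 - 22.09/100)
= 620.7323 g

620.7323 g


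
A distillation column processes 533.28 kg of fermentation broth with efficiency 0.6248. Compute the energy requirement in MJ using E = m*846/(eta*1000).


E = m * 846 / (eta * 1000)
= 533.28 * 846 / (0.6248 * 1000)
= 722.0789 MJ

722.0789 MJ


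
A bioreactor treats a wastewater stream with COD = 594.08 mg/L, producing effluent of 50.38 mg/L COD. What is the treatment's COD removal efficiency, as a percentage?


eta = (COD_in - COD_out) / COD_in * 100
= (594.08 - 50.38) / 594.08 * 100
= 91.5197%

91.5197%


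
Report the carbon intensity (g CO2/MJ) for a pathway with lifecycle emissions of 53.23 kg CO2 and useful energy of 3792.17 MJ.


CI = CO2 * 1000 / E
= 53.23 * 1000 / 3792.17
= 14.0368 g CO2/MJ

14.0368 g CO2/MJ


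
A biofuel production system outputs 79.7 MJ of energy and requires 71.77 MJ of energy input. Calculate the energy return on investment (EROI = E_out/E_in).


EROI = E_out / E_in
= 79.7 / 71.77
= 1.1105

1.1105


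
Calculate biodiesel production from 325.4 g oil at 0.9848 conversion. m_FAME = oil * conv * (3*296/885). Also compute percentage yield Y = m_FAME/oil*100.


m_FAME = oil * conv * (3 * 296 / 885) = oil * conv * (888/885)
= 325.4 * 0.9848 * 888 / 885
= 321.5402 g
Y = m_FAME / oil * 100 = conv * (888/885) * 100
= 0.9848 * 888 / 885 * 100
= 98.81%

321.5402 g FAME; Y = 98.81%


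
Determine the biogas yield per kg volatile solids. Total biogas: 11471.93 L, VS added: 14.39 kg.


Y = V / VS
= 11471.93 / 14.39
= 797.2154 L/kg VS

797.2154 L/kg VS


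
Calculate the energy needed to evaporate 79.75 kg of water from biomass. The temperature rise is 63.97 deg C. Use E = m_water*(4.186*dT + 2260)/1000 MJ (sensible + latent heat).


E = m_water * (4.186 * dT + 2260) / 1000
= 79.75 * (4.186 * 63.97 + 2260) / 1000
= 201.5903 MJ

201.5903 MJ


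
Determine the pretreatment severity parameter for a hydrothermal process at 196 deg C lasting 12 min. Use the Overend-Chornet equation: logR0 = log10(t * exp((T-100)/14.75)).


logR0 = log10(t * exp((T - 100) / 14.75))
= log10(12 * exp((196 - 100) / 14.75))
= 3.9058

3.9058


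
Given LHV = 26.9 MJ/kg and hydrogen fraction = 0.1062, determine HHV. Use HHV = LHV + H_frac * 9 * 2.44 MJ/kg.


HHV = LHV + H_frac * 9 * 2.44
= 26.9 + 0.1062 * 9 * 2.44
= 29.2322 MJ/kg

29.2322 MJ/kg


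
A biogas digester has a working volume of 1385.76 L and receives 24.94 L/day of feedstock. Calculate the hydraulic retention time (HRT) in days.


HRT = V / Q
= 1385.76 / 24.94
= 55.5638 days

55.5638 days


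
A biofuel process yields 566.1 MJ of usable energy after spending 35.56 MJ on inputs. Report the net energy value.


NEV = E_out - E_in
= 566.1 - 35.56
= 530.5400 MJ

530.5400 MJ


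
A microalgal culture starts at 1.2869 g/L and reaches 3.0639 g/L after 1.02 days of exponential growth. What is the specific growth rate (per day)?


mu = ln(X2/X1) / dt
= ln(3.0639/1.2869) / 1.02
= 0.8504 per day

0.8504 per day


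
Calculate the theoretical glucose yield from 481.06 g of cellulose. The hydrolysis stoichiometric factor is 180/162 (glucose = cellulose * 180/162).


glucose = cellulose * 180/162
= 481.06 * 180/162
= 534.5111 g

534.5111 g


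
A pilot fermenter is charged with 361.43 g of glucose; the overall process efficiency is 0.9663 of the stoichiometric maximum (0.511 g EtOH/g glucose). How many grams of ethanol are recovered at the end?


Actual ethanol: m = 0.511 * 361.43 * 0.9663
m = 178.4667 g

178.4667 g


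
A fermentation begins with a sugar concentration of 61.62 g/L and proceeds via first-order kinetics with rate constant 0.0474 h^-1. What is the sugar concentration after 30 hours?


S = S0 * exp(-k * t)
S = 61.62 * exp(-0.0474 * 30)
S = 14.8647 g/L

14.8647 g/L


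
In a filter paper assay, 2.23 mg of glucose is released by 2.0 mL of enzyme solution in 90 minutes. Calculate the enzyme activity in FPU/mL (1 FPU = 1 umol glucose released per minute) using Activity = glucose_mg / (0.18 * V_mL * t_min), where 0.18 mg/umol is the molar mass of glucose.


Activity = glucose_mg / (0.18 mg/umol * V_mL * t_min)
= 2.23 / (0.18 * 2.0 * 90)
= 0.0688 FPU/mL

0.0688 FPU/mL


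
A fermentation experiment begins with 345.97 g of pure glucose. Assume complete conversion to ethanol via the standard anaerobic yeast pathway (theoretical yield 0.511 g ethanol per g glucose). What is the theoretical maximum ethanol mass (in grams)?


Theoretical ethanol yield: m_EtOH = 0.511 * m_glucose
m_EtOH = 0.511 * 345.97 = 176.7907 g

176.7907 g


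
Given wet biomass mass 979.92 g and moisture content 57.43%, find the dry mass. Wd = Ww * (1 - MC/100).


Wd = Ww * (1 - MC/100)
= 979.92 * (1 - 57.43/100)
= 417.1519 g

417.1519 g


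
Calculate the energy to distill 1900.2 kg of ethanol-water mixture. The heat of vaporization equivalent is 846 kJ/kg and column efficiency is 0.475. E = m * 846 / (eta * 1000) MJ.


E = m * 846 / (eta * 1000)
= 1900.2 * 846 / (0.475 * 1000)
= 3384.3562 MJ

3384.3562 MJ


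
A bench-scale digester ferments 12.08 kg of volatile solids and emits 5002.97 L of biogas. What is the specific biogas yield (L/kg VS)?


Y = V / VS
= 5002.97 / 12.08
= 414.1531 L/kg VS

414.1531 L/kg VS


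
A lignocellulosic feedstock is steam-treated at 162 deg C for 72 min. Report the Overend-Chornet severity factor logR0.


logR0 = log10(t * exp((T - 100) / 14.75))
= log10(72 * exp((162 - 100) / 14.75))
= 3.6828

3.6828


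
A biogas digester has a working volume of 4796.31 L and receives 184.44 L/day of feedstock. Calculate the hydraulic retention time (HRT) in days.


HRT = V / Q
= 4796.31 / 184.44
= 26.0047 days

26.0047 days


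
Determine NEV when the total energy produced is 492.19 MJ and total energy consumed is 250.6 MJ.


NEV = E_out - E_in
= 492.19 - 250.6
= 241.5900 MJ

241.5900 MJ


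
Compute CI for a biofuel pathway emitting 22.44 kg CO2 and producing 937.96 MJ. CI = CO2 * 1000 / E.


CI = CO2 * 1000 / E
= 22.44 * 1000 / 937.96
= 23.9243 g CO2/MJ

23.9243 g CO2/MJ


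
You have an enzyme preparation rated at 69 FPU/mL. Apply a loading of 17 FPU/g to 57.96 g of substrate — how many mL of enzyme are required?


V = dosage * m_sub / activity
V = 17 * 57.96 / 69
V = 14.2800 mL

14.2800 mL


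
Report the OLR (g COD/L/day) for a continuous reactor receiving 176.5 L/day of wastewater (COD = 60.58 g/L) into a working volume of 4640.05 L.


OLR = Q * S / V
= 176.5 * 60.58 / 4640.05
= 2.3044 g/L/day

2.3044 g/L/day


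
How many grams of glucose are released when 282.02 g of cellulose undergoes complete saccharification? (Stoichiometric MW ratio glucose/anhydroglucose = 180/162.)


glucose = cellulose * 180/162
= 282.02 * 180/162
= 313.3556 g

313.3556 g


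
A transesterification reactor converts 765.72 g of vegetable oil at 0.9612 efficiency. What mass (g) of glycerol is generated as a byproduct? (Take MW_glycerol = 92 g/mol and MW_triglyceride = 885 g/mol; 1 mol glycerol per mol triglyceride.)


glycerol = oil * conv * (92/885)
= 765.72 * 0.9612 * 92 / 885
= 76.5118 g

76.5118 g


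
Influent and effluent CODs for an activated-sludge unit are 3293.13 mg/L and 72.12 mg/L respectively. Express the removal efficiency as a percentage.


eta = (COD_in - COD_out) / COD_in * 100
= (3293.13 - 72.12) / 3293.13 * 100
= 97.8100%

97.8100%


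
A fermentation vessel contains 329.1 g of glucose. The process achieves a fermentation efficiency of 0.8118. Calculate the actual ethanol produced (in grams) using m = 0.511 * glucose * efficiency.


Actual ethanol: m = 0.511 * 329.1 * 0.8118
m = 136.5205 g

136.5205 g


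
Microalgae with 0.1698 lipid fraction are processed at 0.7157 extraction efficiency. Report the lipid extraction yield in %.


Y = lipid_content * extraction_eff * 100
= 0.1698 * 0.7157 * 100
= 12.1526%

12.1526%


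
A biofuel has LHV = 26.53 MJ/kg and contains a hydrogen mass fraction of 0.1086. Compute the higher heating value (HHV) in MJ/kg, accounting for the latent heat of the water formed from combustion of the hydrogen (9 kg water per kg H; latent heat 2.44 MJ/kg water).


HHV = LHV + H_frac * 9 * 2.44
= 26.53 + 0.1086 * 9 * 2.44
= 28.9149 MJ/kg

28.9149 MJ/kg


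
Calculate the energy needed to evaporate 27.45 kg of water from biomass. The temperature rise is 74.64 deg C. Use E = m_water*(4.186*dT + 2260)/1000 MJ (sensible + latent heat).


E = m_water * (4.186 * dT + 2260) / 1000
= 27.45 * (4.186 * 74.64 + 2260) / 1000
= 70.6136 MJ

70.6136 MJ


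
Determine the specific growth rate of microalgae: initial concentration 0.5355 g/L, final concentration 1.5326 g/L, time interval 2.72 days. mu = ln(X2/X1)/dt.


mu = ln(X2/X1) / dt
= ln(1.5326/0.5355) / 2.72
= 0.3866 per day

0.3866 per day


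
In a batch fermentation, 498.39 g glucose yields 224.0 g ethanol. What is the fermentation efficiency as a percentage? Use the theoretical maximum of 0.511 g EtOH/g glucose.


Fermentation efficiency = (actual / (0.511 * glucose)) * 100
= (224.0 / (0.511 * 498.39)) * 100
= 87.9544%

87.9544%


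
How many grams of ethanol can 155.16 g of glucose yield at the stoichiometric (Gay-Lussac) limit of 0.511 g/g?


Theoretical ethanol yield: m_EtOH = 0.511 * m_glucose
m_EtOH = 0.511 * 155.16 = 79.2868 g

79.2868 g


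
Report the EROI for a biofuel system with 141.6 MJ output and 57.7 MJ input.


EROI = E_out / E_in
= 141.6 / 57.7
= 2.4541

2.4541


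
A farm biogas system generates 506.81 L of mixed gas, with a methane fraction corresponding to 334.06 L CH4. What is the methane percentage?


CH4% = V_CH4 / V_total * 100
= 334.06 / 506.81 * 100
= 65.9142%

65.9142%


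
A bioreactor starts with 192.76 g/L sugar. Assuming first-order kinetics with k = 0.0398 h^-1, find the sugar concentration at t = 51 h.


S = S0 * exp(-k * t)
S = 192.76 * exp(-0.0398 * 51)
S = 25.3213 g/L

25.3213 g/L


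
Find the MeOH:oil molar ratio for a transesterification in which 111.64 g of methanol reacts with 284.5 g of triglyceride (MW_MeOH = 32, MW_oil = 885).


Molar ratio = n_MeOH / n_oil = (MeOH/32) / (oil/885) = (MeOH * 885) / (32 * oil)
= (111.64 * 885) / (32 * 284.5)
= 10.8525

10.8525


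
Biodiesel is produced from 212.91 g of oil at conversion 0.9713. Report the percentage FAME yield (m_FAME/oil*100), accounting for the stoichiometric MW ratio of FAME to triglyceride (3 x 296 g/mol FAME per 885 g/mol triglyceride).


m_FAME = oil * conv * (3 * 296 / 885) = oil * conv * (888/885)
= 212.91 * 0.9713 * 888 / 885
= 207.5005 g
Y = m_FAME / oil * 100 = conv * (888/885) * 100
= 0.9713 * 888 / 885 * 100
= 97.46%

97.46%


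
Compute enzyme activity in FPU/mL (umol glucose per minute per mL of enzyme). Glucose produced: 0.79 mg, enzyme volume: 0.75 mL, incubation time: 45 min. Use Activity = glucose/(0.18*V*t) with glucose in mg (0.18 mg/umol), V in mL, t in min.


Activity = glucose_mg / (0.18 mg/umol * V_mL * t_min)
= 0.79 / (0.18 * 0.75 * 45)
= 0.1300 FPU/mL

0.1300 FPU/mL


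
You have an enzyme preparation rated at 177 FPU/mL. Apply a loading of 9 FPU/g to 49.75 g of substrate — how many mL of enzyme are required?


V = dosage * m_sub / activity
V = 9 * 49.75 / 177
V = 2.5297 mL

2.5297 mL
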